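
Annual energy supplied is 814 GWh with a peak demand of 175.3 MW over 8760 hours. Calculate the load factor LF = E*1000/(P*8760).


LF = 814 * 1000 / (175.3 * 8760) = 0.5301


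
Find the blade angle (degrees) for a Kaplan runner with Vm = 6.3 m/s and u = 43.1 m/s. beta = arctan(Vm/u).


beta = arctan(6.3 / 43.1) = 8.3161 degrees


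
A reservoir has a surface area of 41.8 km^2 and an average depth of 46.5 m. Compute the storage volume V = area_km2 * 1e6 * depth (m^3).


V = 41.8 * 1e6 * 46.5 = 1.9437e+09 m^3


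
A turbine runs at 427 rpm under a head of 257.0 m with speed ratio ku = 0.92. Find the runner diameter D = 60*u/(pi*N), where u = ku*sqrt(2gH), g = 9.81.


u = 0.92 * sqrt(2*9.81*257.0) = 65.3287 m/s
D = 60 * 65.3287 / (pi * 427) = 2.9220 m


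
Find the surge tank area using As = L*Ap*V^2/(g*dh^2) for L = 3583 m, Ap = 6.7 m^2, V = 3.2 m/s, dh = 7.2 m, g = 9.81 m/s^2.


As = 3583 * 6.7 * 3.2^2 / (9.81 * 7.2^2) = 483.3788 m^2


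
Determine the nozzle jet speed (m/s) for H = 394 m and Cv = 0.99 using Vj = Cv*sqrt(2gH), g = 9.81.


Vj = 0.99 * sqrt(2*9.81*394) = 87.0428 m/s


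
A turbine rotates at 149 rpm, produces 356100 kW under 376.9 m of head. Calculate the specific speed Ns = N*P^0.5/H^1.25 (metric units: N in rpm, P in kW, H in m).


Ns = 149 * 356100^0.5 / 376.9^1.25 = 53.5414


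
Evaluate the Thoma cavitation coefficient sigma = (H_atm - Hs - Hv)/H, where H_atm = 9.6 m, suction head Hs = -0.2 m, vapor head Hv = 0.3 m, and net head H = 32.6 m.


sigma = (9.6 - (-0.2) - 0.3) / 32.6 = 0.2914


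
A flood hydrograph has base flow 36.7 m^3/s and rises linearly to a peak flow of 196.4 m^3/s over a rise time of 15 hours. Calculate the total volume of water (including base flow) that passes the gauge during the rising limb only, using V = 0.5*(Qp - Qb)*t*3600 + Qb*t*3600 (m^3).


V = 0.5*(196.4 - 36.7)*15*3600 + 36.7*15*3600 = 6.2937e+06 m^3


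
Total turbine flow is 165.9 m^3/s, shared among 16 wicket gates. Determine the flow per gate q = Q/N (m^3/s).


q = 165.9 / 16 = 10.3688 m^3/s


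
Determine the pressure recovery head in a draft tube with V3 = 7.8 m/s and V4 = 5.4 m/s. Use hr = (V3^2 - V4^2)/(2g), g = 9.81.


hr = (7.8^2 - 5.4^2) / (2*9.81) = 1.6147 m


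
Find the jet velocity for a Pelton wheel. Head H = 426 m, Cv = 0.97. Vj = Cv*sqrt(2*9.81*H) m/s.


Vj = 0.97 * sqrt(2*9.81*426) = 88.6801 m/s


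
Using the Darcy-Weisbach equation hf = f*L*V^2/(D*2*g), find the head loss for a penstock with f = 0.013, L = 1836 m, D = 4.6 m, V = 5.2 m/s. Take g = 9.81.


hf = 0.013 * 1836 * 5.2^2 / (4.6 * 2 * 9.81) = 7.1510 m


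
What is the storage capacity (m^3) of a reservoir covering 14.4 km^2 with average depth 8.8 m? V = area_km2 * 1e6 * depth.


V = 14.4 * 1e6 * 8.8 = 1.2672e+08 m^3


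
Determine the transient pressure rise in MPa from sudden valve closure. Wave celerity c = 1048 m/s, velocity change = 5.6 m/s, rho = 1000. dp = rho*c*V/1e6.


dp = 1000 * 1048 * 5.6 / 1e6 = 5.8688 MPa


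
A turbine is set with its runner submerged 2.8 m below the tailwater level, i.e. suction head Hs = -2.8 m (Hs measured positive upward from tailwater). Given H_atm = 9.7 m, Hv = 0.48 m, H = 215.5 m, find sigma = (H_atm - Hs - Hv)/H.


sigma = (9.7 - (-2.8) - 0.48) / 215.5 = 0.0558


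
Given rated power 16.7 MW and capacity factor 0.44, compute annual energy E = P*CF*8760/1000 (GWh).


E = 16.7 * 0.44 * 8760 / 1000 = 64.3685 GWh


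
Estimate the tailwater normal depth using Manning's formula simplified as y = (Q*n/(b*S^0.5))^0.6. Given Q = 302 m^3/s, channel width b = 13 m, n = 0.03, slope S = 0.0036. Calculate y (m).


y = (302 * 0.03 / (13 * 0.0036^0.5))^0.6 = 4.3553 m


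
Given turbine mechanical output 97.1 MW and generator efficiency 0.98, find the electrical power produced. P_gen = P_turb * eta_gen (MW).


P_gen = 97.1 * 0.98 = 95.1580 MW


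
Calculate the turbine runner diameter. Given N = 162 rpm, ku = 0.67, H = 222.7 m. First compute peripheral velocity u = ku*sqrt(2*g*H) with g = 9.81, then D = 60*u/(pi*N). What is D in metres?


u = 0.67 * sqrt(2*9.81*222.7) = 44.2878 m/s
D = 60 * 44.2878 / (pi * 162) = 5.2212 m


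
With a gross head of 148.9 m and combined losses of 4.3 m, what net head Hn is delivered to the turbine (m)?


Hn = 148.9 - 4.3 = 144.6000 m


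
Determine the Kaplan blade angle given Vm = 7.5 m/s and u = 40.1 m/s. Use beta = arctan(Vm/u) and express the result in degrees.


beta = arctan(7.5 / 40.1) = 10.5938 degrees


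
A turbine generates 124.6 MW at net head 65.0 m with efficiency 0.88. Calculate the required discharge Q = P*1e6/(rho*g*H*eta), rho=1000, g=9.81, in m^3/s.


Q = 124.6 * 1e6 / (1000 * 9.81 * 65.0 * 0.88) = 222.0511 m^3/s


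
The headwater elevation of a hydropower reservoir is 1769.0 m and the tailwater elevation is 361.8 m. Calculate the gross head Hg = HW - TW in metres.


Hg = 1769.0 - 361.8 = 1407.2000 m


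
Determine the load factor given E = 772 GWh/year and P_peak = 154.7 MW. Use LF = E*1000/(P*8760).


LF = 772 * 1000 / (154.7 * 8760) = 0.5697


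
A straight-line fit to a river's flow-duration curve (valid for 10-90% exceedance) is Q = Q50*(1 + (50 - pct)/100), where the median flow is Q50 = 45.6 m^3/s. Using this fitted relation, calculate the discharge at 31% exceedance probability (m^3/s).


Q = 45.6 * (1 + (50 - 31)/100) = 54.2640 m^3/s


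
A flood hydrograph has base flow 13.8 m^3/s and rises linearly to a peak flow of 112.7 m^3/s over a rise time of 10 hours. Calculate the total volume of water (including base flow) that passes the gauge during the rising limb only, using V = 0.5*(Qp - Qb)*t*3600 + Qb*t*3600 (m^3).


V = 0.5*(112.7 - 13.8)*10*3600 + 13.8*10*3600 = 2.2770e+06 m^3


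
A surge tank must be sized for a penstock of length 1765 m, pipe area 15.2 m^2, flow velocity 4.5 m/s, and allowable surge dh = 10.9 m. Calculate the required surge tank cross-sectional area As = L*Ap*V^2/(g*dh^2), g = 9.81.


As = 1765 * 15.2 * 4.5^2 / (9.81 * 10.9^2) = 466.1131 m^2


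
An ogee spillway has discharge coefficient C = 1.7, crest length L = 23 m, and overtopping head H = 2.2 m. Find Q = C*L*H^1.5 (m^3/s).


Q = 1.7 * 23 * 2.2^1.5 = 127.5883 m^3/s


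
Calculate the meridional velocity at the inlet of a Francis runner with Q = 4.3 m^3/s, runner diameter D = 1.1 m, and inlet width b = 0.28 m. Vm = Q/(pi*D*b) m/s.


Vm = 4.3 / (pi * 1.1 * 0.28) = 4.4439 m/s


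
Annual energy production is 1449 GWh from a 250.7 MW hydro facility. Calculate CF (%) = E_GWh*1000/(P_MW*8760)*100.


CF = 1449 * 1000 / (250.7 * 8760) * 100 = 65.9796 %


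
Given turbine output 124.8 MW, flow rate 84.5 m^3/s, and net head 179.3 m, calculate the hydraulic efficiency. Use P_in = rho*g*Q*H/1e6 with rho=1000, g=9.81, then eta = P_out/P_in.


P_in = 1000 * 9.81 * 84.5 * 179.3 / 1e6 = 148.6298 MW
eta = 124.8 / 148.6298 = 0.8397


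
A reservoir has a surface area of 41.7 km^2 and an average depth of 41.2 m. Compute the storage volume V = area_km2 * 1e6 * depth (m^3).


V = 41.7 * 1e6 * 41.2 = 1.7180e+09 m^3


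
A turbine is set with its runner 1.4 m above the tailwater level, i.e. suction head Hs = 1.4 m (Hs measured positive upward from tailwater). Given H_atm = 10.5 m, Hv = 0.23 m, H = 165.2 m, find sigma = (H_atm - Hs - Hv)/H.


sigma = (10.5 - 1.4 - 0.23) / 165.2 = 0.0537


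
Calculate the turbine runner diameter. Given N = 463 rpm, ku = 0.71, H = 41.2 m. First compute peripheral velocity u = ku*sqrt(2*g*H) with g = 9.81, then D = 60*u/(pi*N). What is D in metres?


u = 0.71 * sqrt(2*9.81*41.2) = 20.1863 m/s
D = 60 * 20.1863 / (pi * 463) = 0.8327 m


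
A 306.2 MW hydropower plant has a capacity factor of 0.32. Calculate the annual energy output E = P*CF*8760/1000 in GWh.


E = 306.2 * 0.32 * 8760 / 1000 = 858.3398 GWh


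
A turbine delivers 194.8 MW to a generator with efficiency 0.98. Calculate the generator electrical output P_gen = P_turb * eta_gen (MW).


P_gen = 194.8 * 0.98 = 190.9040 MW


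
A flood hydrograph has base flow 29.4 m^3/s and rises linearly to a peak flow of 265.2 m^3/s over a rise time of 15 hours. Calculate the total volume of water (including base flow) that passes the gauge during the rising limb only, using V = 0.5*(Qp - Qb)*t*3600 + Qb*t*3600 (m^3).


V = 0.5*(265.2 - 29.4)*15*3600 + 29.4*15*3600 = 7.9542e+06 m^3


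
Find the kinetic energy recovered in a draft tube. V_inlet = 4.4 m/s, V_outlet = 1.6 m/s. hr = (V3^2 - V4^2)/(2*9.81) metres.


hr = (4.4^2 - 1.6^2) / (2*9.81) = 0.8563 m


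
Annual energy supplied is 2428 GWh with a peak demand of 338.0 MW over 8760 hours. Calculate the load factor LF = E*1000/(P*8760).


LF = 2428 * 1000 / (338.0 * 8760) = 0.8200


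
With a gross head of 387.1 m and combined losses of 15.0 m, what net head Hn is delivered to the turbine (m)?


Hn = 387.1 - 15.0 = 372.1000 m


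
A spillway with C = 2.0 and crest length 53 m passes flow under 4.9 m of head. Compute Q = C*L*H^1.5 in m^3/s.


Q = 2.0 * 53 * 4.9^1.5 = 1149.7409 m^3/s


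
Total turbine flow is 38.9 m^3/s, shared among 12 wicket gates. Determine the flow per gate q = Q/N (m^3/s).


q = 38.9 / 12 = 3.2417 m^3/s


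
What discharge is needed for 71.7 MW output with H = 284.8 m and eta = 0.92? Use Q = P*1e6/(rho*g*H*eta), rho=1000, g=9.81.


Q = 71.7 * 1e6 / (1000 * 9.81 * 284.8 * 0.92) = 27.8947 m^3/s


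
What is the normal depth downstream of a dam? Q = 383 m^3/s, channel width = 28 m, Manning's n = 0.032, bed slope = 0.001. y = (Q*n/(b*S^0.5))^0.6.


y = (383 * 0.032 / (28 * 0.001^0.5))^0.6 = 4.8385 m


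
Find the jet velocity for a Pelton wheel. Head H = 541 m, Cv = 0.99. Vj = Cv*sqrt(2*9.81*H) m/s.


Vj = 0.99 * sqrt(2*9.81*541) = 101.9960 m/s


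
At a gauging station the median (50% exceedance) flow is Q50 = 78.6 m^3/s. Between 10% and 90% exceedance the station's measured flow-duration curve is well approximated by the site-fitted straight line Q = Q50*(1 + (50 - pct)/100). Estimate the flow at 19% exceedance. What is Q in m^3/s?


Q = 78.6 * (1 + (50 - 19)/100) = 102.9660 m^3/s


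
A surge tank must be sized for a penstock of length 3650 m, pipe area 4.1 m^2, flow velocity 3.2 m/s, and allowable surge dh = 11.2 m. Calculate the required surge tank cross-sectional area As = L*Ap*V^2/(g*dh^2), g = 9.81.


As = 3650 * 4.1 * 3.2^2 / (9.81 * 11.2^2) = 124.5293 m^2


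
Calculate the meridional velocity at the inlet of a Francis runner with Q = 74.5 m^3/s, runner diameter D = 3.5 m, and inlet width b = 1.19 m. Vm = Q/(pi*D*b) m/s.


Vm = 74.5 / (pi * 3.5 * 1.19) = 5.6937 m/s


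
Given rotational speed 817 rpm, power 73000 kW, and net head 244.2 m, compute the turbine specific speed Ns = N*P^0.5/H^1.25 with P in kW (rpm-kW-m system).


Ns = 817 * 73000^0.5 / 244.2^1.25 = 228.6659


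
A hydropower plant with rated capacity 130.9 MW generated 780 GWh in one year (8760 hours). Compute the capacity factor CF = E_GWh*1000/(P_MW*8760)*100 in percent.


CF = 780 * 1000 / (130.9 * 8760) * 100 = 68.0222 %


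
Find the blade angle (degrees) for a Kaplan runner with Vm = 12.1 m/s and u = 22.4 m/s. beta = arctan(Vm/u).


beta = arctan(12.1 / 22.4) = 28.3770 degrees


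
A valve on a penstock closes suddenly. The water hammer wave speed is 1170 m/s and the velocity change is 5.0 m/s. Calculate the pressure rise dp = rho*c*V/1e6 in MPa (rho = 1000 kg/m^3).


dp = 1000 * 1170 * 5.0 / 1e6 = 5.8500 MPa


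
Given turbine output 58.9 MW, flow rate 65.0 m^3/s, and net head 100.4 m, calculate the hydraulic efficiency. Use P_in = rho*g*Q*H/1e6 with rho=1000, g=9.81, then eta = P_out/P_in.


P_in = 1000 * 9.81 * 65.0 * 100.4 / 1e6 = 64.0201 MW
eta = 58.9 / 64.0201 = 0.9200


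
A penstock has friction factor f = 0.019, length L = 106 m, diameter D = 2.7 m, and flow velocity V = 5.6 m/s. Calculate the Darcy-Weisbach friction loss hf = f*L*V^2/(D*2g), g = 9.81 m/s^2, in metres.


hf = 0.019 * 106 * 5.6^2 / (2.7 * 2 * 9.81) = 1.1923 m


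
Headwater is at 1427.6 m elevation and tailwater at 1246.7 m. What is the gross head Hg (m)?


Hg = 1427.6 - 1246.7 = 180.9000 m


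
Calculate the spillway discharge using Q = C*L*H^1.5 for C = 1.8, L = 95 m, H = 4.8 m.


Q = 1.8 * 95 * 4.8^1.5 = 1798.2827 m^3/s


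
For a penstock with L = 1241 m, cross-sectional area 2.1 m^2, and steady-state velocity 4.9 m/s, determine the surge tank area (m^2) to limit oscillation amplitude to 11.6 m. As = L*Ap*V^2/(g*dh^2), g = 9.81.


As = 1241 * 2.1 * 4.9^2 / (9.81 * 11.6^2) = 47.4022 m^2


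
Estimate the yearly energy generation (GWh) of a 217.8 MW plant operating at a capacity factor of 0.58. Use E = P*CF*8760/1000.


E = 217.8 * 0.58 * 8760 / 1000 = 1106.5982 GWh


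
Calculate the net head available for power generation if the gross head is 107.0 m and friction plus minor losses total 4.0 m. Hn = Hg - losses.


Hn = 107.0 - 4.0 = 103.0000 m


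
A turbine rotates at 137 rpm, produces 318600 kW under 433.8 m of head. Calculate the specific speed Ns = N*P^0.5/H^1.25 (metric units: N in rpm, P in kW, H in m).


Ns = 137 * 318600^0.5 / 433.8^1.25 = 39.0599


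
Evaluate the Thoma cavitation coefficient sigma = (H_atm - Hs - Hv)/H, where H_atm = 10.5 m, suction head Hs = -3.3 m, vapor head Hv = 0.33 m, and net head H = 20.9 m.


sigma = (10.5 - (-3.3) - 0.33) / 20.9 = 0.6445


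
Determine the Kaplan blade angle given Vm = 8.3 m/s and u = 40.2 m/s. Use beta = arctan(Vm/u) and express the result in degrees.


beta = arctan(8.3 / 40.2) = 11.6658 degrees


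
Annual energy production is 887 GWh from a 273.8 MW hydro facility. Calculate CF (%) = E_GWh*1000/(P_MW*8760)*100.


CF = 887 * 1000 / (273.8 * 8760) * 100 = 36.9816 %


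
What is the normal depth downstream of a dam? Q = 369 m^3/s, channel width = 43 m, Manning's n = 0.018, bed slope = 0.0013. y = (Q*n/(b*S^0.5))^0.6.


y = (369 * 0.018 / (43 * 0.0013^0.5))^0.6 = 2.3940 m


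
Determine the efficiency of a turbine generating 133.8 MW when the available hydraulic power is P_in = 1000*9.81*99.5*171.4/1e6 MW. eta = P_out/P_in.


P_in = 1000 * 9.81 * 99.5 * 171.4 / 1e6 = 167.3027 MW
eta = 133.8 / 167.3027 = 0.7997


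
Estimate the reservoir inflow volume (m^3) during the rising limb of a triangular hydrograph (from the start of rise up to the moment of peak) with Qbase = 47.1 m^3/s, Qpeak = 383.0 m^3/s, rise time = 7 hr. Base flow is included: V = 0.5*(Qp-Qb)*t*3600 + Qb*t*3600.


V = 0.5*(383.0 - 47.1)*7*3600 + 47.1*7*3600 = 5.4193e+06 m^3


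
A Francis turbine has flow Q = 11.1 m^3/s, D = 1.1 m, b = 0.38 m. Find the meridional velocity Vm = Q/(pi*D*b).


Vm = 11.1 / (pi * 1.1 * 0.38) = 8.4527 m/s


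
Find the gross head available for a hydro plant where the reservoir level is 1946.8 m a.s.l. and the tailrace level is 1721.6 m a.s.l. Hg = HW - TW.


Hg = 1946.8 - 1721.6 = 225.2000 m


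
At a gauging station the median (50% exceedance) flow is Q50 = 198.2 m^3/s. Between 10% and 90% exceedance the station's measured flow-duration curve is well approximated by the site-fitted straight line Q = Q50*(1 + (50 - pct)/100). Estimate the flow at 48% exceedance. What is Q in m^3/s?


Q = 198.2 * (1 + (50 - 48)/100) = 202.1640 m^3/s


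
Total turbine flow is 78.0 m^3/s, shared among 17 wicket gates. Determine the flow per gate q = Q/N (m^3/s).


q = 78.0 / 17 = 4.5882 m^3/s


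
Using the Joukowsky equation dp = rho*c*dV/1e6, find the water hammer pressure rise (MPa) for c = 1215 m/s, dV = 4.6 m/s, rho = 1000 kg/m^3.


dp = 1000 * 1215 * 4.6 / 1e6 = 5.5890 MPa


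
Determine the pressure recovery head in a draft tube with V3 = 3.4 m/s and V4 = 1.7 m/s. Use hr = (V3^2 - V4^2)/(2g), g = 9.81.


hr = (3.4^2 - 1.7^2) / (2*9.81) = 0.4419 m


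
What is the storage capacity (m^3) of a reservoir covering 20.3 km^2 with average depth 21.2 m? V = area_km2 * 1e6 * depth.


V = 20.3 * 1e6 * 21.2 = 4.3036e+08 m^3


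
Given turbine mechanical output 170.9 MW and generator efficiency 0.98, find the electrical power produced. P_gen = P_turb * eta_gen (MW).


P_gen = 170.9 * 0.98 = 167.4820 MW


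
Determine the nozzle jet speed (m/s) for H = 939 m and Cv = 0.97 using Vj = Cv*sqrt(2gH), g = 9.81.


Vj = 0.97 * sqrt(2*9.81*939) = 131.6601 m/s


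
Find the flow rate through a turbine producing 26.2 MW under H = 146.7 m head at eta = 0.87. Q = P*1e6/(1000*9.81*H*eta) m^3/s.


Q = 26.2 * 1e6 / (1000 * 9.81 * 146.7 * 0.87) = 20.9258 m^3/s


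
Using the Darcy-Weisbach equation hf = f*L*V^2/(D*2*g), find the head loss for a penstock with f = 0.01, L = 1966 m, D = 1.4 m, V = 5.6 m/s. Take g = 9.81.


hf = 0.01 * 1966 * 5.6^2 / (1.4 * 2 * 9.81) = 22.4457 m


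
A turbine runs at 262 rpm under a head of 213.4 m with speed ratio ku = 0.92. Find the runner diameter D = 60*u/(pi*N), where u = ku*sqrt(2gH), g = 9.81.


u = 0.92 * sqrt(2*9.81*213.4) = 59.5298 m/s
D = 60 * 59.5298 / (pi * 262) = 4.3394 m


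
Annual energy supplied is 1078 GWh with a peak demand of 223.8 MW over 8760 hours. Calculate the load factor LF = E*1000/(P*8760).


LF = 1078 * 1000 / (223.8 * 8760) = 0.5499


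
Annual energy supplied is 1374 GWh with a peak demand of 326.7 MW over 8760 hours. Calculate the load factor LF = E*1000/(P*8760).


LF = 1374 * 1000 / (326.7 * 8760) = 0.4801


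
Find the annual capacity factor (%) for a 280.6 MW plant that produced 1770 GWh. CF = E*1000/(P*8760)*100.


CF = 1770 * 1000 / (280.6 * 8760) * 100 = 72.0081 %


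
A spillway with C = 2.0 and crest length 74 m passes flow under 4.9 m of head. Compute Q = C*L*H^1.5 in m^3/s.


Q = 2.0 * 74 * 4.9^1.5 = 1605.2986 m^3/s


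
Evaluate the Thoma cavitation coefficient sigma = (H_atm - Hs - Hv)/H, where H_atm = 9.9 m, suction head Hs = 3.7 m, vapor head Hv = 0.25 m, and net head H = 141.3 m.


sigma = (9.9 - 3.7 - 0.25) / 141.3 = 0.0421


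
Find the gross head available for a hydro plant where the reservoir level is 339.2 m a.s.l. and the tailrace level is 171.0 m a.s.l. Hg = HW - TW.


Hg = 339.2 - 171.0 = 168.2000 m


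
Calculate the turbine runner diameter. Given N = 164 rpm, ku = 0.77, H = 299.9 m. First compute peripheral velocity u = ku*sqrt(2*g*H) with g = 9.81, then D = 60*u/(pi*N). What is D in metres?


u = 0.77 * sqrt(2*9.81*299.9) = 59.0648 m/s
D = 60 * 59.0648 / (pi * 164) = 6.8784 m


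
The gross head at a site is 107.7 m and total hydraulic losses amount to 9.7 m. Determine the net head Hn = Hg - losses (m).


Hn = 107.7 - 9.7 = 98.0000 m


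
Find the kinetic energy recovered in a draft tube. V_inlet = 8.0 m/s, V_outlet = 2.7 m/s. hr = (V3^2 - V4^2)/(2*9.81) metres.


hr = (8.0^2 - 2.7^2) / (2*9.81) = 2.8904 m


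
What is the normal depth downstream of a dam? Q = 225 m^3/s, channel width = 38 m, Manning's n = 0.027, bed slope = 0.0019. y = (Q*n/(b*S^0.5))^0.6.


y = (225 * 0.027 / (38 * 0.0019^0.5))^0.6 = 2.1809 m


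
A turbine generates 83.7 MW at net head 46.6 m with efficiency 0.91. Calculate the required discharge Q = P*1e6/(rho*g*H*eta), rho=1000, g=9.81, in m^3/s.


Q = 83.7 * 1e6 / (1000 * 9.81 * 46.6 * 0.91) = 201.2005 m^3/s


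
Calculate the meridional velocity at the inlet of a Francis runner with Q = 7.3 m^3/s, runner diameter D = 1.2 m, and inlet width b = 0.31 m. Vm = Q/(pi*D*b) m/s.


Vm = 7.3 / (pi * 1.2 * 0.31) = 6.2464 m/s


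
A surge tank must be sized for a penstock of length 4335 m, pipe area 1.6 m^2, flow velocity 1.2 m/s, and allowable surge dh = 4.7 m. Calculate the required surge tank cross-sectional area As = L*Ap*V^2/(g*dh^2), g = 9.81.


As = 4335 * 1.6 * 1.2^2 / (9.81 * 4.7^2) = 46.0900 m^2


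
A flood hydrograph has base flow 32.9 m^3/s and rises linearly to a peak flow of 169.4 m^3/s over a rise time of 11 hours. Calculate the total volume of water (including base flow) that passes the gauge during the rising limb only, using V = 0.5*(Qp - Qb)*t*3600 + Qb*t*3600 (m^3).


V = 0.5*(169.4 - 32.9)*11*3600 + 32.9*11*3600 = 4.0055e+06 m^3


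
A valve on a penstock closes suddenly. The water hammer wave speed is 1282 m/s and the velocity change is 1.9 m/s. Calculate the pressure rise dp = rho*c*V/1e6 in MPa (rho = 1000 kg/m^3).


dp = 1000 * 1282 * 1.9 / 1e6 = 2.4358 MPa


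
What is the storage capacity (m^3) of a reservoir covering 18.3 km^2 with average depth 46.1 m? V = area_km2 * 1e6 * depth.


V = 18.3 * 1e6 * 46.1 = 8.4363e+08 m^3


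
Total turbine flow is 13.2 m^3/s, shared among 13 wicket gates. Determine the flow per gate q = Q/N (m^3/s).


q = 13.2 / 13 = 1.0154 m^3/s


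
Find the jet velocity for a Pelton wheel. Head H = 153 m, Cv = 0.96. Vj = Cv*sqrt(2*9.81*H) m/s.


Vj = 0.96 * sqrt(2*9.81*153) = 52.5977 m/s


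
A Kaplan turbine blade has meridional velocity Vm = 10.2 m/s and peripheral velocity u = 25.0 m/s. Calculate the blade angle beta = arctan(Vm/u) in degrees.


beta = arctan(10.2 / 25.0) = 22.1955 degrees


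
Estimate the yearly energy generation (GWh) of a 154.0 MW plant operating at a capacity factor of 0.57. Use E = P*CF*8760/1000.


E = 154.0 * 0.57 * 8760 / 1000 = 768.9528 GWh


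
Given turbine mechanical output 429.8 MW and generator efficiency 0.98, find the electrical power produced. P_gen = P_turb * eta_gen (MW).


P_gen = 429.8 * 0.98 = 421.2040 MW


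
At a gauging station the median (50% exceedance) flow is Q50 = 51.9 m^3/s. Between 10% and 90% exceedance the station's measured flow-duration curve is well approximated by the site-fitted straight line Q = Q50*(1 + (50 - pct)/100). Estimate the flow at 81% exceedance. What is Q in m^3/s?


Q = 51.9 * (1 + (50 - 81)/100) = 35.8110 m^3/s


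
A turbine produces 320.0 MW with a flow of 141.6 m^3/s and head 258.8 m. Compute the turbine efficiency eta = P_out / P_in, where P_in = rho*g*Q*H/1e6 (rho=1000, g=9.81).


P_in = 1000 * 9.81 * 141.6 * 258.8 / 1e6 = 359.4980 MW
eta = 320.0 / 359.4980 = 0.8901


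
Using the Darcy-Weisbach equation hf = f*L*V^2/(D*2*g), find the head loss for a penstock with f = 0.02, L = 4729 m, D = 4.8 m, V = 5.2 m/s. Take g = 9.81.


hf = 0.02 * 4729 * 5.2^2 / (4.8 * 2 * 9.81) = 27.1560 m


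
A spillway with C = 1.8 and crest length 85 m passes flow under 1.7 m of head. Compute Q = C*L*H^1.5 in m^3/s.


Q = 1.8 * 85 * 1.7^1.5 = 339.1289 m^3/s


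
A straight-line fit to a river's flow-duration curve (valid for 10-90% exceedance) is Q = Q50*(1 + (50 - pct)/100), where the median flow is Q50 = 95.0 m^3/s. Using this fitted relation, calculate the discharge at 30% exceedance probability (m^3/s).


Q = 95.0 * (1 + (50 - 30)/100) = 114.0000 m^3/s


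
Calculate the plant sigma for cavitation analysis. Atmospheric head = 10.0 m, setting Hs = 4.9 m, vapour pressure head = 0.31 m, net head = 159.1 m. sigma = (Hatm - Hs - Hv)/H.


sigma = (10.0 - 4.9 - 0.31) / 159.1 = 0.0301


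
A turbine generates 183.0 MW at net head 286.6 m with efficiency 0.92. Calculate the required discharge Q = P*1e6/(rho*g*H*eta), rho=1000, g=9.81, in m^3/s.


Q = 183.0 * 1e6 / (1000 * 9.81 * 286.6 * 0.92) = 70.7486 m^3/s


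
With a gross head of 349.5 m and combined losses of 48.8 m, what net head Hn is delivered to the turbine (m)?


Hn = 349.5 - 48.8 = 300.7000 m


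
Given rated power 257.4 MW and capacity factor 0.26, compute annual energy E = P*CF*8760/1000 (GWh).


E = 257.4 * 0.26 * 8760 / 1000 = 586.2542 GWh


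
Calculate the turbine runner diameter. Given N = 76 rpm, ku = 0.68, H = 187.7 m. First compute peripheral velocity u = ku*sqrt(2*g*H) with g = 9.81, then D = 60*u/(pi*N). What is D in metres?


u = 0.68 * sqrt(2*9.81*187.7) = 41.2658 m/s
D = 60 * 41.2658 / (pi * 76) = 10.3700 m


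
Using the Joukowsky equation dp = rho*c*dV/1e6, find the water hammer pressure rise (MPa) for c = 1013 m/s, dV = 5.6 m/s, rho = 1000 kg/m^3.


dp = 1000 * 1013 * 5.6 / 1e6 = 5.6728 MPa


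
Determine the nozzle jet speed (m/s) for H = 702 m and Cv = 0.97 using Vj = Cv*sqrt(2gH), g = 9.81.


Vj = 0.97 * sqrt(2*9.81*702) = 113.8387 m/s


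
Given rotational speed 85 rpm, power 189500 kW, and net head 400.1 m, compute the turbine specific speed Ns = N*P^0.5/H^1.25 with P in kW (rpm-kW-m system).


Ns = 85 * 189500^0.5 / 400.1^1.25 = 20.6782


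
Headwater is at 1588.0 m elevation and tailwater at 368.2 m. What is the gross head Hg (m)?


Hg = 1588.0 - 368.2 = 1219.8000 m


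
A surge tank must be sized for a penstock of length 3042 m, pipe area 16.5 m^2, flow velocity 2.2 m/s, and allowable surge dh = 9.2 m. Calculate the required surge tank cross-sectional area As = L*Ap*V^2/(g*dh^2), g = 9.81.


As = 3042 * 16.5 * 2.2^2 / (9.81 * 9.2^2) = 292.5795 m^2


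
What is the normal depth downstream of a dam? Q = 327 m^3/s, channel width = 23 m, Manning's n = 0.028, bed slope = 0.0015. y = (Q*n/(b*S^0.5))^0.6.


y = (327 * 0.028 / (23 * 0.0015^0.5))^0.6 = 4.0472 m


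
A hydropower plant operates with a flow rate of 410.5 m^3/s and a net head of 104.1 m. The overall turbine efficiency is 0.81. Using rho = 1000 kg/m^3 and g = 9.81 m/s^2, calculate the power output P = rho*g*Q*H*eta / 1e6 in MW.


P = 1000 * 9.81 * 410.5 * 104.1 * 0.81 / 1e6 = 339.5611 MW


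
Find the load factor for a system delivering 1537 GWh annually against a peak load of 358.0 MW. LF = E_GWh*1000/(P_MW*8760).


LF = 1537 * 1000 / (358.0 * 8760) = 0.4901


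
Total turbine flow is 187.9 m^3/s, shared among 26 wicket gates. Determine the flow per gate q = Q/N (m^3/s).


q = 187.9 / 26 = 7.2269 m^3/s


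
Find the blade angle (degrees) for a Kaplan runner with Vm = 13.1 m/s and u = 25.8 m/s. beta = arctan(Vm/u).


beta = arctan(13.1 / 25.8) = 26.9193 degrees


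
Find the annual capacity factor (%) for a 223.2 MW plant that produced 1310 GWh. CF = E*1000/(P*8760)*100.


CF = 1310 * 1000 / (223.2 * 8760) * 100 = 66.9997 %


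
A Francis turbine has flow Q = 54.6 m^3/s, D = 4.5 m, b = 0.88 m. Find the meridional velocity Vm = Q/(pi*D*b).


Vm = 54.6 / (pi * 4.5 * 0.88) = 4.3888 m/s


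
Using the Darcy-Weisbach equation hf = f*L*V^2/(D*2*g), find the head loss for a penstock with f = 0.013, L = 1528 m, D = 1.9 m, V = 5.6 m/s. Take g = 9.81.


hf = 0.013 * 1528 * 5.6^2 / (1.9 * 2 * 9.81) = 16.7105 m


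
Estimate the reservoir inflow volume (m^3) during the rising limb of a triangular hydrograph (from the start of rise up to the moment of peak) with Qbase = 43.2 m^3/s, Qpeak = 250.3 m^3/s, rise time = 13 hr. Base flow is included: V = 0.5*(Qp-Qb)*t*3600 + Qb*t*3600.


V = 0.5*(250.3 - 43.2)*13*3600 + 43.2*13*3600 = 6.8679e+06 m^3


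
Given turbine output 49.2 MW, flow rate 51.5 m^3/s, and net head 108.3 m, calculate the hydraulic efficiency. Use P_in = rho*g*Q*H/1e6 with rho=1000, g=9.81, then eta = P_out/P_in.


P_in = 1000 * 9.81 * 51.5 * 108.3 / 1e6 = 54.7148 MW
eta = 49.2 / 54.7148 = 0.8992


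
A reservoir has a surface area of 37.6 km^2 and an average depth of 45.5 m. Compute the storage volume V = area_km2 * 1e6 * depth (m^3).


V = 37.6 * 1e6 * 45.5 = 1.7108e+09 m^3


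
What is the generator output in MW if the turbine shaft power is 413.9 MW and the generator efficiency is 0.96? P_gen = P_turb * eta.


P_gen = 413.9 * 0.96 = 397.3440 MW


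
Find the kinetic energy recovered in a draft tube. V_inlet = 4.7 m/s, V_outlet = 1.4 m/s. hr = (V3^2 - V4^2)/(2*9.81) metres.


hr = (4.7^2 - 1.4^2) / (2*9.81) = 1.0260 m


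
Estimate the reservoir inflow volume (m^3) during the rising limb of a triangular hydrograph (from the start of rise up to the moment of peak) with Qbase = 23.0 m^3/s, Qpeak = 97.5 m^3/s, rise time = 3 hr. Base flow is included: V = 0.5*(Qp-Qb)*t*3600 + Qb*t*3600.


V = 0.5*(97.5 - 23.0)*3*3600 + 23.0*3*3600 = 650700.0000 m^3


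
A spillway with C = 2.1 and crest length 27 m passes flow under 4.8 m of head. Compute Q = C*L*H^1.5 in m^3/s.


Q = 2.1 * 27 * 4.8^1.5 = 596.2727 m^3/s


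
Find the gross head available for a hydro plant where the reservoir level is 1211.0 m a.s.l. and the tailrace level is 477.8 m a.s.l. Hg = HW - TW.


Hg = 1211.0 - 477.8 = 733.2000 m


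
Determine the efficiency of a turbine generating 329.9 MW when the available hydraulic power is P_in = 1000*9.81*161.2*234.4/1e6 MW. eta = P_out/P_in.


P_in = 1000 * 9.81 * 161.2 * 234.4 / 1e6 = 370.6736 MW
eta = 329.9 / 370.6736 = 0.8900


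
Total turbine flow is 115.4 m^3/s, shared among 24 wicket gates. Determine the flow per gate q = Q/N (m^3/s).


q = 115.4 / 24 = 4.8083 m^3/s


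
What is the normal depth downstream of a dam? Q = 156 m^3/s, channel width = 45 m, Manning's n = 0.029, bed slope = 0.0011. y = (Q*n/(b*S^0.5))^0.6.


y = (156 * 0.029 / (45 * 0.0011^0.5))^0.6 = 1.9452 m


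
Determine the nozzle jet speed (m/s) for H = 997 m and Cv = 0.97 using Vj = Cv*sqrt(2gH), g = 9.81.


Vj = 0.97 * sqrt(2*9.81*997) = 135.6653 m/s


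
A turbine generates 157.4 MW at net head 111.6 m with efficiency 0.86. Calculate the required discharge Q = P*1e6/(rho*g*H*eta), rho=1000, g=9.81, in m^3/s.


Q = 157.4 * 1e6 / (1000 * 9.81 * 111.6 * 0.86) = 167.1757 m^3/s


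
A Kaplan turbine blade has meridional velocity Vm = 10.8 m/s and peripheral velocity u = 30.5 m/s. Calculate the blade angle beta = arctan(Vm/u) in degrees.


beta = arctan(10.8 / 30.5) = 19.4990 degrees


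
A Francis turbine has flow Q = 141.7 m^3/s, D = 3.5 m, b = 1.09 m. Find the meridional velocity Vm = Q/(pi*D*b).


Vm = 141.7 / (pi * 3.5 * 1.09) = 11.8229 m/s


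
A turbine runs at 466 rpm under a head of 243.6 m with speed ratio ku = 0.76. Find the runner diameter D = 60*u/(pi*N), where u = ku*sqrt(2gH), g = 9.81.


u = 0.76 * sqrt(2*9.81*243.6) = 52.5414 m/s
D = 60 * 52.5414 / (pi * 466) = 2.1534 m


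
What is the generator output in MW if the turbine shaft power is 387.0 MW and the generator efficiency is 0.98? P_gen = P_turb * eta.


P_gen = 387.0 * 0.98 = 379.2600 MW


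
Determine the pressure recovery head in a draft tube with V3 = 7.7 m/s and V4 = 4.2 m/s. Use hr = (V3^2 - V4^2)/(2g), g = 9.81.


hr = (7.7^2 - 4.2^2) / (2*9.81) = 2.1228 m


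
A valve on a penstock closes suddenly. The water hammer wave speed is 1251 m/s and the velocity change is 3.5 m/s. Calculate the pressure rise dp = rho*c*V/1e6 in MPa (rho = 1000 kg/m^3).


dp = 1000 * 1251 * 3.5 / 1e6 = 4.3785 MPa


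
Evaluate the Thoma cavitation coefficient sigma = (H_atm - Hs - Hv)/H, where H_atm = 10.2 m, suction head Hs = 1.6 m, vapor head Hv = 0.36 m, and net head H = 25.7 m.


sigma = (10.2 - 1.6 - 0.36) / 25.7 = 0.3206


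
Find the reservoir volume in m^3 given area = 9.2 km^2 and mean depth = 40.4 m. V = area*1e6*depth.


V = 9.2 * 1e6 * 40.4 = 3.7168e+08 m^3


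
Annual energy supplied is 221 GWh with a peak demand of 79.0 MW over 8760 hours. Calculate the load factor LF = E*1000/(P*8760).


LF = 221 * 1000 / (79.0 * 8760) = 0.3193


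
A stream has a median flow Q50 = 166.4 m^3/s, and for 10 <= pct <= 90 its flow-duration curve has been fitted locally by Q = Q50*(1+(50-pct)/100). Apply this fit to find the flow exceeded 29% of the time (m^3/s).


Q = 166.4 * (1 + (50 - 29)/100) = 201.3440 m^3/s


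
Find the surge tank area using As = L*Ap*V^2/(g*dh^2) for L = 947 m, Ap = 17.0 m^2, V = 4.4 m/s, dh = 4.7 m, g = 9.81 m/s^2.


As = 947 * 17.0 * 4.4^2 / (9.81 * 4.7^2) = 1438.2670 m^2


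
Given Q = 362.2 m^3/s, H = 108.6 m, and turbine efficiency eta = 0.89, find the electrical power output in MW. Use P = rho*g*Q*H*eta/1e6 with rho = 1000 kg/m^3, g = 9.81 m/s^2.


P = 1000 * 9.81 * 362.2 * 108.6 * 0.89 / 1e6 = 343.4293 MW


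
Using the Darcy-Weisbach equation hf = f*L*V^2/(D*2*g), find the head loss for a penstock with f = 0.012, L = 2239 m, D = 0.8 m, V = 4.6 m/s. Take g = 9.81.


hf = 0.012 * 2239 * 4.6^2 / (0.8 * 2 * 9.81) = 36.2211 m


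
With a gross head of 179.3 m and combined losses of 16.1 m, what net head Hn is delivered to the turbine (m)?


Hn = 179.3 - 16.1 = 163.2000 m


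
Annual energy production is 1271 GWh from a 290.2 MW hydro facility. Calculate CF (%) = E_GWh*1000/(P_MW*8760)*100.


CF = 1271 * 1000 / (290.2 * 8760) * 100 = 49.9970 %


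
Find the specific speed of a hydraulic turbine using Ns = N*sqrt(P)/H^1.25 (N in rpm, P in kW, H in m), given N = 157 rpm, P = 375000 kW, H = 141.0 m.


Ns = 157 * 375000^0.5 / 141.0^1.25 = 197.8752


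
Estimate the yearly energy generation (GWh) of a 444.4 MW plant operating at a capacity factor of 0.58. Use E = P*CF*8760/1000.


E = 444.4 * 0.58 * 8760 / 1000 = 2257.9075 GWh


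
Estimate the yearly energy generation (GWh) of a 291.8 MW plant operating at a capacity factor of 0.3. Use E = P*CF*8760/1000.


E = 291.8 * 0.3 * 8760 / 1000 = 766.8504 GWh


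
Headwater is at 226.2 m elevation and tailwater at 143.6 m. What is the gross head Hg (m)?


Hg = 226.2 - 143.6 = 82.6000 m


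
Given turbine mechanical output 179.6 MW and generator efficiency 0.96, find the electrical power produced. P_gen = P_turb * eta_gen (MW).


P_gen = 179.6 * 0.96 = 172.4160 MW


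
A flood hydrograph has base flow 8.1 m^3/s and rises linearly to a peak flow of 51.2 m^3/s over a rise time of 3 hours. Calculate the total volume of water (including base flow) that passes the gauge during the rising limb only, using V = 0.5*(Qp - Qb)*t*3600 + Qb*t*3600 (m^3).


V = 0.5*(51.2 - 8.1)*3*3600 + 8.1*3*3600 = 320220.0000 m^3


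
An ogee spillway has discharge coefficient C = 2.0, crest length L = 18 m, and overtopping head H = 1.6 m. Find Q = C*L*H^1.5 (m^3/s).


Q = 2.0 * 18 * 1.6^1.5 = 72.8589 m^3/s


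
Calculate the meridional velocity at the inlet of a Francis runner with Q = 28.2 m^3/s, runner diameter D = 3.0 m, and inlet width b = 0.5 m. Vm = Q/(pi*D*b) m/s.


Vm = 28.2 / (pi * 3.0 * 0.5) = 5.9842 m/s


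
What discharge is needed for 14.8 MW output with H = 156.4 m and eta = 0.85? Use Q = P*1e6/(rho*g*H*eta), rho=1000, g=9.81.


Q = 14.8 * 1e6 / (1000 * 9.81 * 156.4 * 0.85) = 11.3485 m^3/s


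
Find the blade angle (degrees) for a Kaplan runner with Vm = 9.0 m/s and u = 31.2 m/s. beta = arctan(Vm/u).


beta = arctan(9.0 / 31.2) = 16.0908 degrees


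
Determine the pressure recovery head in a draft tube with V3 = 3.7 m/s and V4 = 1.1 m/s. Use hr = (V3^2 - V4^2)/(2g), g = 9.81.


hr = (3.7^2 - 1.1^2) / (2*9.81) = 0.6361 m


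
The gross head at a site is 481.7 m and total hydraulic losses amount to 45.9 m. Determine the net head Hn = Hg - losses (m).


Hn = 481.7 - 45.9 = 435.8000 m


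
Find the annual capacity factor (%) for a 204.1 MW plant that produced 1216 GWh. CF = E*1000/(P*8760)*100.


CF = 1216 * 1000 / (204.1 * 8760) * 100 = 68.0121 %


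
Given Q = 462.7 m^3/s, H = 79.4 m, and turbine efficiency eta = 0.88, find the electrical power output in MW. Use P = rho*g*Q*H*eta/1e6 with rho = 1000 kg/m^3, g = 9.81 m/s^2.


P = 1000 * 9.81 * 462.7 * 79.4 * 0.88 / 1e6 = 317.1551 MW


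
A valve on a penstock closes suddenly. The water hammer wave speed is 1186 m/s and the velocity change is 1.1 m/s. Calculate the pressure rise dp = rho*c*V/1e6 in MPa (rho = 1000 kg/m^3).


dp = 1000 * 1186 * 1.1 / 1e6 = 1.3046 MPa


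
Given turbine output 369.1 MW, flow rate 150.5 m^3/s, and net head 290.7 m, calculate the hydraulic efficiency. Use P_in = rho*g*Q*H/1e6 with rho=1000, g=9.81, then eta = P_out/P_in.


P_in = 1000 * 9.81 * 150.5 * 290.7 / 1e6 = 429.1909 MW
eta = 369.1 / 429.1909 = 0.8600


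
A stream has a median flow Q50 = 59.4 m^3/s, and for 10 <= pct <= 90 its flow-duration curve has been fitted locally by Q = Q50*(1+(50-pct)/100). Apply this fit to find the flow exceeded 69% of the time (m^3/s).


Q = 59.4 * (1 + (50 - 69)/100) = 48.1140 m^3/s


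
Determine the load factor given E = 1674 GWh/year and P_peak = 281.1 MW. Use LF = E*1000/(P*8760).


LF = 1674 * 1000 / (281.1 * 8760) = 0.6798


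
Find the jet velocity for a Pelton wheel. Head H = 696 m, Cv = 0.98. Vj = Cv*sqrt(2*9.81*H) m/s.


Vj = 0.98 * sqrt(2*9.81*696) = 114.5197 m/s


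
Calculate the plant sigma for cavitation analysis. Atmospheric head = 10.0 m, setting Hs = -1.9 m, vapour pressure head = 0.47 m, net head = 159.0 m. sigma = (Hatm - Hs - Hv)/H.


sigma = (10.0 - (-1.9) - 0.47) / 159.0 = 0.0719


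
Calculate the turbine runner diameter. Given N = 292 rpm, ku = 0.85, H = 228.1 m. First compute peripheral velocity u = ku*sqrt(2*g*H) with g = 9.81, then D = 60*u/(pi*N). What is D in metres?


u = 0.85 * sqrt(2*9.81*228.1) = 56.8632 m/s
D = 60 * 56.8632 / (pi * 292) = 3.7192 m


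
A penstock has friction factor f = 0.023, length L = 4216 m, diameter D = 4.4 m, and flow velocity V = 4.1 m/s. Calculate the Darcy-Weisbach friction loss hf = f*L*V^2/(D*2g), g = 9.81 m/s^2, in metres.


hf = 0.023 * 4216 * 4.1^2 / (4.4 * 2 * 9.81) = 18.8818 m


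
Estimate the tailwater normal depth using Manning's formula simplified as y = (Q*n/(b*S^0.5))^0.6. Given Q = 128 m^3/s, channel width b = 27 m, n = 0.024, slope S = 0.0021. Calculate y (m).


y = (128 * 0.024 / (27 * 0.0021^0.5))^0.6 = 1.7257 m


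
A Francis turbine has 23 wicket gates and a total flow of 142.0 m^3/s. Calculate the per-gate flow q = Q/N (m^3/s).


q = 142.0 / 23 = 6.1739 m^3/s


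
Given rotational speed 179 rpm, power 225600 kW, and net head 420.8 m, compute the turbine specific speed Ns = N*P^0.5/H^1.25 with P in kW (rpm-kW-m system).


Ns = 179 * 225600^0.5 / 420.8^1.25 = 44.6096


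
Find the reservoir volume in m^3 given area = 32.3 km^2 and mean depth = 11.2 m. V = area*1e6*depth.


V = 32.3 * 1e6 * 11.2 = 3.6176e+08 m^3


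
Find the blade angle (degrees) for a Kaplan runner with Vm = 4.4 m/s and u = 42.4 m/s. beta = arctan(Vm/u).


beta = arctan(4.4 / 42.4) = 5.9246 degrees


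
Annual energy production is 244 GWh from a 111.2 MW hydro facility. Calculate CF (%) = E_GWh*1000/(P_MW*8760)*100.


CF = 244 * 1000 / (111.2 * 8760) * 100 = 25.0485 %


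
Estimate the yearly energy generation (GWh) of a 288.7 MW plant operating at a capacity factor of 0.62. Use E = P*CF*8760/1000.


E = 288.7 * 0.62 * 8760 / 1000 = 1567.9874 GWh


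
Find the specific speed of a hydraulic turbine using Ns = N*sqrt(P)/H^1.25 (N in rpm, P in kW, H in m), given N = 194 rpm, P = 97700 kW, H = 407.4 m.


Ns = 194 * 97700^0.5 / 407.4^1.25 = 33.1301


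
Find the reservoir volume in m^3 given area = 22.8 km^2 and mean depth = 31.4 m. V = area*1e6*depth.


V = 22.8 * 1e6 * 31.4 = 7.1592e+08 m^3


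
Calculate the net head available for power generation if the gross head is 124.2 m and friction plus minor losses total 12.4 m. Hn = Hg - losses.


Hn = 124.2 - 12.4 = 111.8000 m


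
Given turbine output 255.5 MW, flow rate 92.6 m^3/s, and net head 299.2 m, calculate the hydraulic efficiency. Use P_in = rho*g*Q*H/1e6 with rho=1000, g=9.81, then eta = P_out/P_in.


P_in = 1000 * 9.81 * 92.6 * 299.2 / 1e6 = 271.7951 MW
eta = 255.5 / 271.7951 = 0.9400


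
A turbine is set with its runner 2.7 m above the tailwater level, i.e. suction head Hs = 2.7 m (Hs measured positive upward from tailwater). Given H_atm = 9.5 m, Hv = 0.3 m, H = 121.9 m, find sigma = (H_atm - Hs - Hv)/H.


sigma = (9.5 - 2.7 - 0.3) / 121.9 = 0.0533


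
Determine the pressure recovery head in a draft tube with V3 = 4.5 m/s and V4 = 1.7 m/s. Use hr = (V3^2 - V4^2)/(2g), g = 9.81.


hr = (4.5^2 - 1.7^2) / (2*9.81) = 0.8848 m
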